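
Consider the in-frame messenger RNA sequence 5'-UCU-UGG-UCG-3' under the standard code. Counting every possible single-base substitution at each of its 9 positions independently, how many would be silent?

6

Codon 1 (UCU, Ser): 3 synonymous substitutions.
Codon 2 (UGG, Trp): 0 synonymous substitutions.
Codon 3 (UCG, Ser): 3 synonymous substitutions.
Total: 3 + 0 + 3 = 6.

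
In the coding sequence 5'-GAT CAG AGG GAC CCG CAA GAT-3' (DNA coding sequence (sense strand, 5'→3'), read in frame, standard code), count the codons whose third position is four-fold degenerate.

1

Codon 1 GAT (Asp): third position 2-fold.
Codon 2 CAG (Gln): third position 2-fold.
Codon 3 AGG (Arg): third position 2-fold.
Codon 4 GAC (Asp): third position 2-fold.
Codon 5 CCG (Pro): third position 4-fold.
Codon 6 CAA (Gln): third position 2-fold.
Codon 7 GAT (Asp): third position 2-fold.
Four-fold degenerate third positions: 1.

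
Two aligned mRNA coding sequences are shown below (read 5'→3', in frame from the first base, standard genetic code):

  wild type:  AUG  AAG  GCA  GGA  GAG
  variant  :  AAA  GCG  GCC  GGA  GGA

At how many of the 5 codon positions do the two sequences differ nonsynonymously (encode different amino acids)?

3

Codon 1: AUG Met / AAA Lys — nonsynonymous.
Codon 2: AAG Lys / GCG Ala — nonsynonymous.
Codon 3: GCA Ala / GCC Ala — synonymous.
Codon 4: GGA Gly / GGA Gly — identical.
Codon 5: GAG Glu / GGA Gly — nonsynonymous.
Nonsynonymous differences: 3.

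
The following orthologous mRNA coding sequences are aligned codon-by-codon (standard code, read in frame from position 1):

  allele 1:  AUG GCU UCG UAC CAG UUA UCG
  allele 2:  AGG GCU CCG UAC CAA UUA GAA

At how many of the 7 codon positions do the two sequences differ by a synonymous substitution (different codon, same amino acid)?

1

Codon 1: AUG Met / AGG Arg — nonsynonymous.
Codon 2: GCU Ala / GCU Ala — identical.
Codon 3: UCG Ser / CCG Pro — nonsynonymous.
Codon 4: UAC Tyr / UAC Tyr — identical.
Codon 5: CAG Gln / CAA Gln — synonymous.
Codon 6: UUA Leu / UUA Leu — identical.
Codon 7: UCG Ser / GAA Glu — nonsynonymous.
Synonymous differences: 1.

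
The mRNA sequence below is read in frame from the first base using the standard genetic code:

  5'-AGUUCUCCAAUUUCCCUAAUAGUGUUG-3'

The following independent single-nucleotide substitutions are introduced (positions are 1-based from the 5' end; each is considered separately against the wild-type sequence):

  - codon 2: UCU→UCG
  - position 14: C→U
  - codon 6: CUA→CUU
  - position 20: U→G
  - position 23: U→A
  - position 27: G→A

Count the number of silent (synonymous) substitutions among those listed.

Codon 2: UCU (Ser) → UCG (Ser) — synonymous.
Codon 5: UCC (Ser) → UUC (Phe) — missense.
Codon 6: CUA (Leu) → CUU (Leu) — synonymous.
Codon 7: AUA (Ile) → AGA (Arg) — missense.
Codon 8: GUG (Val) → GAG (Glu) — missense.
Codon 9: UUG (Leu) → UUA (Leu) — synonymous.
Synonymous: 3 of 6.

3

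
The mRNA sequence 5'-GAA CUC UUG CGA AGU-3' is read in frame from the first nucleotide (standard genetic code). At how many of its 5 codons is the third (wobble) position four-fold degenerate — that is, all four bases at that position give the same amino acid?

Codon 1 GAA (Glu): third position 2-fold.
Codon 2 CUC (Leu): third position 4-fold.
Codon 3 UUG (Leu): third position 2-fold.
Codon 4 CGA (Arg): third position 4-fold.
Codon 5 AGU (Ser): third position 2-fold.
Four-fold degenerate third positions: 2.

2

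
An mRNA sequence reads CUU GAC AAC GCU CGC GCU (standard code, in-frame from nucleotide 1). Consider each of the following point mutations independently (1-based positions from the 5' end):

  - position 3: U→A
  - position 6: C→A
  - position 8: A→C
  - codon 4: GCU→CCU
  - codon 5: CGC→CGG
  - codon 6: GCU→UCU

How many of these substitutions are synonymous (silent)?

2

Codon 1: CUU (Leu) → CUA (Leu) — synonymous.
Codon 2: GAC (Asp) → GAA (Glu) — missense.
Codon 3: AAC (Asn) → ACC (Thr) — missense.
Codon 4: GCU (Ala) → CCU (Pro) — missense.
Codon 5: CGC (Arg) → CGG (Arg) — synonymous.
Codon 6: GCU (Ala) → UCU (Ser) — missense.
Synonymous: 2 of 6.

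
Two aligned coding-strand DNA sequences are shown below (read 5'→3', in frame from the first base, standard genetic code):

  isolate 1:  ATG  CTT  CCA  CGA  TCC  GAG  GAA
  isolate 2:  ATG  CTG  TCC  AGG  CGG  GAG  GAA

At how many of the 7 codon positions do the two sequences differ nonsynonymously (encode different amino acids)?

Codon 1: ATG Met / ATG Met — identical.
Codon 2: CTT Leu / CTG Leu — synonymous.
Codon 3: CCA Pro / TCC Ser — nonsynonymous.
Codon 4: CGA Arg / AGG Arg — synonymous.
Codon 5: TCC Ser / CGG Arg — nonsynonymous.
Codon 6: GAG Glu / GAG Glu — identical.
Codon 7: GAA Glu / GAA Glu — identical.
Nonsynonymous differences: 2.

2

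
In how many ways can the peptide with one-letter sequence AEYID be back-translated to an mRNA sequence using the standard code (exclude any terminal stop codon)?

96

Ala: 4 codons.
Glu: 2 codons.
Tyr: 2 codons.
Ile: 3 codons.
Asp: 2 codons.
4 × 2 × 2 × 3 × 2 = 96.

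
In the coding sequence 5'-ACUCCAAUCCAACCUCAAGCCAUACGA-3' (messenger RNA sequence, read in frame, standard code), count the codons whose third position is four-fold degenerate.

5

Codon 1 ACU (Thr): third position 4-fold.
Codon 2 CCA (Pro): third position 4-fold.
Codon 3 AUC (Ile): third position 3-fold.
Codon 4 CAA (Gln): third position 2-fold.
Codon 5 CCU (Pro): third position 4-fold.
Codon 6 CAA (Gln): third position 2-fold.
Codon 7 GCC (Ala): third position 4-fold.
Codon 8 AUA (Ile): third position 3-fold.
Codon 9 CGA (Arg): third position 4-fold.
Four-fold degenerate third positions: 5.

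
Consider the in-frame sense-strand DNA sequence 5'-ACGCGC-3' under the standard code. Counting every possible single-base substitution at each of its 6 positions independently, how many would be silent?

6

Codon 1 (ACG, Thr): 3 synonymous substitutions.
Codon 2 (CGC, Arg): 3 synonymous substitutions.
Total: 3 + 3 = 6.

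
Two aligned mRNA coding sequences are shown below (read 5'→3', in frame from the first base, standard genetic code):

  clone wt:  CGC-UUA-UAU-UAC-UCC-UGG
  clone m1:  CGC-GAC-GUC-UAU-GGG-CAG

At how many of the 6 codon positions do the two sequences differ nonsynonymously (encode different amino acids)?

Codon 1: CGC Arg / CGC Arg — identical.
Codon 2: UUA Leu / GAC Asp — nonsynonymous.
Codon 3: UAU Tyr / GUC Val — nonsynonymous.
Codon 4: UAC Tyr / UAU Tyr — synonymous.
Codon 5: UCC Ser / GGG Gly — nonsynonymous.
Codon 6: UGG Trp / CAG Gln — nonsynonymous.
Nonsynonymous differences: 4.

4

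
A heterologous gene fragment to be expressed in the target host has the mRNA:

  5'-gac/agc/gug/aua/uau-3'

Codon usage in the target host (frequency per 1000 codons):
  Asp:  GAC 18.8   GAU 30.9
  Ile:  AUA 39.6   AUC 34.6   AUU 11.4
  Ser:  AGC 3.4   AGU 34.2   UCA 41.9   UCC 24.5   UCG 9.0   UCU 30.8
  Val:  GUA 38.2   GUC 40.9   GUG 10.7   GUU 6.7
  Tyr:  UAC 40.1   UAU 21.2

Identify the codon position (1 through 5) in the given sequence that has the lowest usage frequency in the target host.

Codon 1 GAC (Asp): 18.8 per 1000.
Codon 2 AGC (Ser): 3.4 per 1000.
Codon 3 GUG (Val): 10.7 per 1000.
Codon 4 AUA (Ile): 39.6 per 1000.
Codon 5 UAU (Tyr): 21.2 per 1000.
Lowest frequency is 3.4 at codon 2.

2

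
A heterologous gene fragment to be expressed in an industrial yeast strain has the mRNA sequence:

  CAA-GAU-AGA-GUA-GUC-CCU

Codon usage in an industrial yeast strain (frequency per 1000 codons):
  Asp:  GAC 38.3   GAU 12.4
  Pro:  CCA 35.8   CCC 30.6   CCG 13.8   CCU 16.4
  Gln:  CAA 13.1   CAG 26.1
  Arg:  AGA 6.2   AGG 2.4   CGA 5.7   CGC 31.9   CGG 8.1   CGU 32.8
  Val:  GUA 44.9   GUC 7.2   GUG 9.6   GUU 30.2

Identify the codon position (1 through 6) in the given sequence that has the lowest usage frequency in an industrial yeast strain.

Codon 1 CAA (Gln): 13.1 per 1000.
Codon 2 GAU (Asp): 12.4 per 1000.
Codon 3 AGA (Arg): 6.2 per 1000.
Codon 4 GUA (Val): 44.9 per 1000.
Codon 5 GUC (Val): 7.2 per 1000.
Codon 6 CCU (Pro): 16.4 per 1000.
Lowest frequency is 6.2 at codon 3.

3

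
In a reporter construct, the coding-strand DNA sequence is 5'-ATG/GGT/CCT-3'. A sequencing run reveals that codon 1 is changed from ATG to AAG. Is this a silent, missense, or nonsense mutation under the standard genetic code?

missense

Position 2 falls in codon 1: ATG → Met.
After the substitution the codon is AAG → Lys.
Met ≠ Lys, so this is a missense mutation.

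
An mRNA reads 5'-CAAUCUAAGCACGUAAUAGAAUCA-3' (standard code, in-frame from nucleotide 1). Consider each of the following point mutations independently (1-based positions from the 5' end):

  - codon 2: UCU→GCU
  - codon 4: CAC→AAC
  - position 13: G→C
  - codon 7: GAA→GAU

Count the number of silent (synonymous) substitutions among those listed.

Codon 2: UCU (Ser) → GCU (Ala) — missense.
Codon 4: CAC (His) → AAC (Asn) — missense.
Codon 5: GUA (Val) → CUA (Leu) — missense.
Codon 7: GAA (Glu) → GAU (Asp) — missense.
Synonymous: 0 of 4.

0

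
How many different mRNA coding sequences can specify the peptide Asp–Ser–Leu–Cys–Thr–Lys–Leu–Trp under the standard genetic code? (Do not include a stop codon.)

6912

Asp: 2 codons.
Ser: 6 codons.
Leu: 6 codons.
Cys: 2 codons.
Thr: 4 codons.
Lys: 2 codons.
Leu: 6 codons.
Trp: 1 codon.
2 × 6 × 6 × 2 × 4 × 2 × 6 × 1 = 6912.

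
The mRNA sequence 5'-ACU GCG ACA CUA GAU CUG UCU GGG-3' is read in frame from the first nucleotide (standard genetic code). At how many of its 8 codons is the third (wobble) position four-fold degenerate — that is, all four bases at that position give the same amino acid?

Codon 1 ACU (Thr): third position 4-fold.
Codon 2 GCG (Ala): third position 4-fold.
Codon 3 ACA (Thr): third position 4-fold.
Codon 4 CUA (Leu): third position 4-fold.
Codon 5 GAU (Asp): third position 2-fold.
Codon 6 CUG (Leu): third position 4-fold.
Codon 7 UCU (Ser): third position 4-fold.
Codon 8 GGG (Gly): third position 4-fold.
Four-fold degenerate third positions: 7.

7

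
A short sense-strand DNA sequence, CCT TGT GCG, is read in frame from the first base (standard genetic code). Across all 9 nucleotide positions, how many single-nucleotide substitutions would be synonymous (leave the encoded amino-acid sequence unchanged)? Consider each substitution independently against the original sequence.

7

Codon 1 (CCT, Pro): 3 synonymous substitutions.
Codon 2 (TGT, Cys): 1 synonymous substitution.
Codon 3 (GCG, Ala): 3 synonymous substitutions.
Total: 3 + 1 + 3 = 7.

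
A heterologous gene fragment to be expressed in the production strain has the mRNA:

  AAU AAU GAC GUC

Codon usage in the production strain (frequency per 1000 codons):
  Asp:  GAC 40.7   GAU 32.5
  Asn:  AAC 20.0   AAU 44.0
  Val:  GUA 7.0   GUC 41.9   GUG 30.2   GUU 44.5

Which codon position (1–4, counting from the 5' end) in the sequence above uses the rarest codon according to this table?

3

Codon 1 AAU (Asn): 44.0 per 1000.
Codon 2 AAU (Asn): 44.0 per 1000.
Codon 3 GAC (Asp): 40.7 per 1000.
Codon 4 GUC (Val): 41.9 per 1000.
Lowest frequency is 40.7 at codon 3.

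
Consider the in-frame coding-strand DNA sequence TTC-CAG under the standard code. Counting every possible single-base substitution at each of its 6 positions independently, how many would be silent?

2

Codon 1 (TTC, Phe): 1 synonymous substitution.
Codon 2 (CAG, Gln): 1 synonymous substitution.
Total: 1 + 1 = 2.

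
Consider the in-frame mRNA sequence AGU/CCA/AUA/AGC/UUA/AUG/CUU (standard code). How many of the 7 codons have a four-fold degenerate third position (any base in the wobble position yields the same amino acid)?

2

Codon 1 AGU (Ser): third position 2-fold.
Codon 2 CCA (Pro): third position 4-fold.
Codon 3 AUA (Ile): third position 3-fold.
Codon 4 AGC (Ser): third position 2-fold.
Codon 5 UUA (Leu): third position 2-fold.
Codon 6 AUG (Met): third position 1-fold.
Codon 7 CUU (Leu): third position 4-fold.
Four-fold degenerate third positions: 2.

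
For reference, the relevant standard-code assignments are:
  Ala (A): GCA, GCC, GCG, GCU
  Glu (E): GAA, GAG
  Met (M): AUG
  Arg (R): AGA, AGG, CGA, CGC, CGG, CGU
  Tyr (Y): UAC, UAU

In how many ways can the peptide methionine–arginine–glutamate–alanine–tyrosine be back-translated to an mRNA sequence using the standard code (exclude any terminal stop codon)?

96

Met: 1 codon.
Arg: 6 codons.
Glu: 2 codons.
Ala: 4 codons.
Tyr: 2 codons.
1 × 6 × 2 × 4 × 2 = 96.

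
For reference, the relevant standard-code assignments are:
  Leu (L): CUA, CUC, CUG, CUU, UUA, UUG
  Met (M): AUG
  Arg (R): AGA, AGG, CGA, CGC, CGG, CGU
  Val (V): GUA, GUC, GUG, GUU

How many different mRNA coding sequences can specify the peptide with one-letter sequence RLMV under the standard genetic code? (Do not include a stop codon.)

Arg: 6 codons.
Leu: 6 codons.
Met: 1 codon.
Val: 4 codons.
6 × 6 × 1 × 4 = 144.

144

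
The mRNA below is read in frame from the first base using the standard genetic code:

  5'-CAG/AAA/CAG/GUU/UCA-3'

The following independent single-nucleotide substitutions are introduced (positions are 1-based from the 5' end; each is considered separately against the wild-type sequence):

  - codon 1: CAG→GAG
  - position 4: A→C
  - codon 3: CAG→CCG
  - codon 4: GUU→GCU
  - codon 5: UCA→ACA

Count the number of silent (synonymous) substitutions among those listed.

0

Codon 1: CAG (Gln) → GAG (Glu) — missense.
Codon 2: AAA (Lys) → CAA (Gln) — missense.
Codon 3: CAG (Gln) → CCG (Pro) — missense.
Codon 4: GUU (Val) → GCU (Ala) — missense.
Codon 5: UCA (Ser) → ACA (Thr) — missense.
Synonymous: 0 of 5.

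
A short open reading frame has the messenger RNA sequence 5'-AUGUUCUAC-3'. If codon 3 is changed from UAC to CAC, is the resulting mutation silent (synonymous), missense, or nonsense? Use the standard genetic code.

missense

Position 7 falls in codon 3: UAC → Tyr.
After the substitution the codon is CAC → His.
Tyr ≠ His, so this is a missense mutation.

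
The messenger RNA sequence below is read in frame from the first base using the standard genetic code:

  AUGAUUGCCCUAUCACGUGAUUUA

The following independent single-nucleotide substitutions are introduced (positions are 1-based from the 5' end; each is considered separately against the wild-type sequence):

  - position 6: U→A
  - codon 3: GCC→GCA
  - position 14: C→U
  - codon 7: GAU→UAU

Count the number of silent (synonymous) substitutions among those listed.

Codon 2: AUU (Ile) → AUA (Ile) — synonymous.
Codon 3: GCC (Ala) → GCA (Ala) — synonymous.
Codon 5: UCA (Ser) → UUA (Leu) — missense.
Codon 7: GAU (Asp) → UAU (Tyr) — missense.
Synonymous: 2 of 4.

2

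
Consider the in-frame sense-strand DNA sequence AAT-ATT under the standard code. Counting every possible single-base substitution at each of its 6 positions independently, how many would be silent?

3

Codon 1 (AAT, Asn): 1 synonymous substitution.
Codon 2 (ATT, Ile): 2 synonymous substitutions.
Total: 1 + 2 = 3.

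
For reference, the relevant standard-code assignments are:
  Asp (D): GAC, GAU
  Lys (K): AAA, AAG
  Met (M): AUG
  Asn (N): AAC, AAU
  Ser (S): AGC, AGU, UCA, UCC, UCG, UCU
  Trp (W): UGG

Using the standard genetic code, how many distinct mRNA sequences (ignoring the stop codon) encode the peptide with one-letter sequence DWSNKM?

48

Asp: 2 codons.
Trp: 1 codon.
Ser: 6 codons.
Asn: 2 codons.
Lys: 2 codons.
Met: 1 codon.
2 × 1 × 6 × 2 × 2 × 1 = 48.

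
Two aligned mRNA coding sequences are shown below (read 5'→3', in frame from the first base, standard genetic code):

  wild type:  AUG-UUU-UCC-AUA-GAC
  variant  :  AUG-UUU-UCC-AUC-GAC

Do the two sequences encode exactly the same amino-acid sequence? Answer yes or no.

Codon 1: AUG Met / AUG Met — identical.
Codon 2: UUU Phe / UUU Phe — identical.
Codon 3: UCC Ser / UCC Ser — identical.
Codon 4: AUA Ile / AUC Ile — synonymous.
Codon 5: GAC Asp / GAC Asp — identical.
Nonsynonymous differences: 0 → same protein.

yes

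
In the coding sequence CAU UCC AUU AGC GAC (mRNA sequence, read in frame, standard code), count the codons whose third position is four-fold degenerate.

1

Codon 1 CAU (His): third position 2-fold.
Codon 2 UCC (Ser): third position 4-fold.
Codon 3 AUU (Ile): third position 3-fold.
Codon 4 AGC (Ser): third position 2-fold.
Codon 5 GAC (Asp): third position 2-fold.
Four-fold degenerate third positions: 1.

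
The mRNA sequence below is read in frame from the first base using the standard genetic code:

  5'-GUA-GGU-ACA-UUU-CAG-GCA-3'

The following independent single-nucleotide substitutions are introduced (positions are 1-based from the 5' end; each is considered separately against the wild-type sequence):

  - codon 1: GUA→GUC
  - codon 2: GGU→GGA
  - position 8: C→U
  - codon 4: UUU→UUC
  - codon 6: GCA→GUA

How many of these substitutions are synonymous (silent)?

3

Codon 1: GUA (Val) → GUC (Val) — synonymous.
Codon 2: GGU (Gly) → GGA (Gly) — synonymous.
Codon 3: ACA (Thr) → AUA (Ile) — missense.
Codon 4: UUU (Phe) → UUC (Phe) — synonymous.
Codon 6: GCA (Ala) → GUA (Val) — missense.
Synonymous: 3 of 5.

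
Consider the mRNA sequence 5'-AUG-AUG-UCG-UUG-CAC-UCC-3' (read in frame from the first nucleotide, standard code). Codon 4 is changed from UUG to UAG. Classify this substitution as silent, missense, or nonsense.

nonsense

Position 11 falls in codon 4: UUG → Leu.
After the substitution the codon is UAG → Stop.
The new codon is a stop codon, so this is a nonsense mutation.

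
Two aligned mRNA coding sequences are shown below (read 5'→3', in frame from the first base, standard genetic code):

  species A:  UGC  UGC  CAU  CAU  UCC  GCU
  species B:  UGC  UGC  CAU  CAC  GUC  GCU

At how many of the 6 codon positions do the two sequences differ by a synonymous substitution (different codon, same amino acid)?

Codon 1: UGC Cys / UGC Cys — identical.
Codon 2: UGC Cys / UGC Cys — identical.
Codon 3: CAU His / CAU His — identical.
Codon 4: CAU His / CAC His — synonymous.
Codon 5: UCC Ser / GUC Val — nonsynonymous.
Codon 6: GCU Ala / GCU Ala — identical.
Synonymous differences: 1.

1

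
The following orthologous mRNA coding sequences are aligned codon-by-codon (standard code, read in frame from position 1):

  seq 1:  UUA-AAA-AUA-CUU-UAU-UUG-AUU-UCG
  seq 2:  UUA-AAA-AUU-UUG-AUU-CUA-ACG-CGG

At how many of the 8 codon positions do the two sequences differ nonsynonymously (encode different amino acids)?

3

Codon 1: UUA Leu / UUA Leu — identical.
Codon 2: AAA Lys / AAA Lys — identical.
Codon 3: AUA Ile / AUU Ile — synonymous.
Codon 4: CUU Leu / UUG Leu — synonymous.
Codon 5: UAU Tyr / AUU Ile — nonsynonymous.
Codon 6: UUG Leu / CUA Leu — synonymous.
Codon 7: AUU Ile / ACG Thr — nonsynonymous.
Codon 8: UCG Ser / CGG Arg — nonsynonymous.
Nonsynonymous differences: 3.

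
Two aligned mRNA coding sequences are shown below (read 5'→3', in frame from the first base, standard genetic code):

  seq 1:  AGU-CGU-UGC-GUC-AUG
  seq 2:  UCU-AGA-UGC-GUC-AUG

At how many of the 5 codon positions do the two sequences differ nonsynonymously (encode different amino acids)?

0

Codon 1: AGU Ser / UCU Ser — synonymous.
Codon 2: CGU Arg / AGA Arg — synonymous.
Codon 3: UGC Cys / UGC Cys — identical.
Codon 4: GUC Val / GUC Val — identical.
Codon 5: AUG Met / AUG Met — identical.
Nonsynonymous differences: 0.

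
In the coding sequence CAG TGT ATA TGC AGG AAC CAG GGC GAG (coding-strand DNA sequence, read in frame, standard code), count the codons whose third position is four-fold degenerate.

1

Codon 1 CAG (Gln): third position 2-fold.
Codon 2 TGT (Cys): third position 2-fold.
Codon 3 ATA (Ile): third position 3-fold.
Codon 4 TGC (Cys): third position 2-fold.
Codon 5 AGG (Arg): third position 2-fold.
Codon 6 AAC (Asn): third position 2-fold.
Codon 7 CAG (Gln): third position 2-fold.
Codon 8 GGC (Gly): third position 4-fold.
Codon 9 GAG (Glu): third position 2-fold.
Four-fold degenerate third positions: 1.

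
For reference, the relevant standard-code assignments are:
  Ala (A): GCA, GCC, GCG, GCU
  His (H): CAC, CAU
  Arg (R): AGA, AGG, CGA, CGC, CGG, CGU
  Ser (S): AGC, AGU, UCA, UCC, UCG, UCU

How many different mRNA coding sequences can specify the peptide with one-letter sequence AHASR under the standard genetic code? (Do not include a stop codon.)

Ala: 4 codons.
His: 2 codons.
Ala: 4 codons.
Ser: 6 codons.
Arg: 6 codons.
4 × 2 × 4 × 6 × 6 = 1152.

1152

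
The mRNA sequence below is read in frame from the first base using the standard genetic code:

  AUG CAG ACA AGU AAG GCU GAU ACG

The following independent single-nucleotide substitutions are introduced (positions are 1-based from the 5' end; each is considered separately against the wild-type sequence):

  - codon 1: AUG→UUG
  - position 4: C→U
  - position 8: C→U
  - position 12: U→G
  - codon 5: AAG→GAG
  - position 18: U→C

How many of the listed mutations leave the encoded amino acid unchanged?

1

Codon 1: AUG (Met) → UUG (Leu) — missense.
Codon 2: CAG (Gln) → UAG (Stop) — nonsense.
Codon 3: ACA (Thr) → AUA (Ile) — missense.
Codon 4: AGU (Ser) → AGG (Arg) — missense.
Codon 5: AAG (Lys) → GAG (Glu) — missense.
Codon 6: GCU (Ala) → GCC (Ala) — synonymous.
Synonymous: 1 of 6.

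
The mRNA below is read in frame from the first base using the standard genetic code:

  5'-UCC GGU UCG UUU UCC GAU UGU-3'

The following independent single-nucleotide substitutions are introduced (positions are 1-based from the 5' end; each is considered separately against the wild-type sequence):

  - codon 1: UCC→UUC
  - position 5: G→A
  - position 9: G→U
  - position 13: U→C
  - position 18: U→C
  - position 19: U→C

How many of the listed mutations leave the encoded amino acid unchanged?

2

Codon 1: UCC (Ser) → UUC (Phe) — missense.
Codon 2: GGU (Gly) → GAU (Asp) — missense.
Codon 3: UCG (Ser) → UCU (Ser) — synonymous.
Codon 5: UCC (Ser) → CCC (Pro) — missense.
Codon 6: GAU (Asp) → GAC (Asp) — synonymous.
Codon 7: UGU (Cys) → CGU (Arg) — missense.
Synonymous: 2 of 6.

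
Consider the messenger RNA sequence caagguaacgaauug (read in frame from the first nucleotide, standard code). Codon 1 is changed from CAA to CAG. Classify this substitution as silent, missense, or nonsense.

silent

Position 3 falls in codon 1: CAA → Gln.
After the substitution the codon is CAG → Gln.
Both encode Gln, so the change is synonymous.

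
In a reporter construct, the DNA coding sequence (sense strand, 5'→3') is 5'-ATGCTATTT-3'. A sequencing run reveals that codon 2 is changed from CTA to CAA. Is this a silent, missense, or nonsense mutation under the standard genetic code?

Position 5 falls in codon 2: CTA → Leu.
After the substitution the codon is CAA → Gln.
Leu ≠ Gln, so this is a missense mutation.

missense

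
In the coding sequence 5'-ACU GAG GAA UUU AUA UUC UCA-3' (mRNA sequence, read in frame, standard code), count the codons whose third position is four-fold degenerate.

Codon 1 ACU (Thr): third position 4-fold.
Codon 2 GAG (Glu): third position 2-fold.
Codon 3 GAA (Glu): third position 2-fold.
Codon 4 UUU (Phe): third position 2-fold.
Codon 5 AUA (Ile): third position 3-fold.
Codon 6 UUC (Phe): third position 2-fold.
Codon 7 UCA (Ser): third position 4-fold.
Four-fold degenerate third positions: 2.

2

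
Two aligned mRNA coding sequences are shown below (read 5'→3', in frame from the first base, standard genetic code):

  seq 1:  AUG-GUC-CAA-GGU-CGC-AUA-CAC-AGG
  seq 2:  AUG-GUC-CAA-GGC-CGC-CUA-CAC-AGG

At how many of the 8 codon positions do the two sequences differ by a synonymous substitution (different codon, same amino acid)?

1

Codon 1: AUG Met / AUG Met — identical.
Codon 2: GUC Val / GUC Val — identical.
Codon 3: CAA Gln / CAA Gln — identical.
Codon 4: GGU Gly / GGC Gly — synonymous.
Codon 5: CGC Arg / CGC Arg — identical.
Codon 6: AUA Ile / CUA Leu — nonsynonymous.
Codon 7: CAC His / CAC His — identical.
Codon 8: AGG Arg / AGG Arg — identical.
Synonymous differences: 1.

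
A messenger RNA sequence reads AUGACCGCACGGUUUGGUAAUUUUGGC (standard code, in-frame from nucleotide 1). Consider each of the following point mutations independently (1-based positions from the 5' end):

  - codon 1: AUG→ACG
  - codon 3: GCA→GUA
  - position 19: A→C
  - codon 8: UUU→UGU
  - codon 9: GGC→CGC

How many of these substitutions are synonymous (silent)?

0

Codon 1: AUG (Met) → ACG (Thr) — missense.
Codon 3: GCA (Ala) → GUA (Val) — missense.
Codon 7: AAU (Asn) → CAU (His) — missense.
Codon 8: UUU (Phe) → UGU (Cys) — missense.
Codon 9: GGC (Gly) → CGC (Arg) — missense.
Synonymous: 0 of 5.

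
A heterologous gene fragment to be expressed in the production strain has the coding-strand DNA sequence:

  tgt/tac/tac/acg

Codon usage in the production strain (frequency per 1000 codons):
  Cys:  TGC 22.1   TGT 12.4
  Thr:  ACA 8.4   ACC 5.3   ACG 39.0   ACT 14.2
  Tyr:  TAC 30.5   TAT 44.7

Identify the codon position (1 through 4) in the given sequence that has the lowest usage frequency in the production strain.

Codon 1 TGT (Cys): 12.4 per 1000.
Codon 2 TAC (Tyr): 30.5 per 1000.
Codon 3 TAC (Tyr): 30.5 per 1000.
Codon 4 ACG (Thr): 39.0 per 1000.
Lowest frequency is 12.4 at codon 1.

1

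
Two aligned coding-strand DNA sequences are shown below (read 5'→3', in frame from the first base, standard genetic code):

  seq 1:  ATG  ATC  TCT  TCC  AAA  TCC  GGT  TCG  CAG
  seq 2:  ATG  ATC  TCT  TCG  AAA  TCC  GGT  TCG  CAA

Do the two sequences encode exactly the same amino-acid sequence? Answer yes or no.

yes

Codon 1: ATG Met / ATG Met — identical.
Codon 2: ATC Ile / ATC Ile — identical.
Codon 3: TCT Ser / TCT Ser — identical.
Codon 4: TCC Ser / TCG Ser — synonymous.
Codon 5: AAA Lys / AAA Lys — identical.
Codon 6: TCC Ser / TCC Ser — identical.
Codon 7: GGT Gly / GGT Gly — identical.
Codon 8: TCG Ser / TCG Ser — identical.
Codon 9: CAG Gln / CAA Gln — synonymous.
Nonsynonymous differences: 0 → same protein.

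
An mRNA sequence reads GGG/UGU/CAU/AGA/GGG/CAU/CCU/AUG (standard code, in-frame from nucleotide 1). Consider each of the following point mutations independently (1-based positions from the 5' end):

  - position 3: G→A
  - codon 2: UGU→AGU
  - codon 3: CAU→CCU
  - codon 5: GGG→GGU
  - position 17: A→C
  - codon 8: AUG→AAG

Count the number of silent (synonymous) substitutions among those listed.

2

Codon 1: GGG (Gly) → GGA (Gly) — synonymous.
Codon 2: UGU (Cys) → AGU (Ser) — missense.
Codon 3: CAU (His) → CCU (Pro) — missense.
Codon 5: GGG (Gly) → GGU (Gly) — synonymous.
Codon 6: CAU (His) → CCU (Pro) — missense.
Codon 8: AUG (Met) → AAG (Lys) — missense.
Synonymous: 2 of 6.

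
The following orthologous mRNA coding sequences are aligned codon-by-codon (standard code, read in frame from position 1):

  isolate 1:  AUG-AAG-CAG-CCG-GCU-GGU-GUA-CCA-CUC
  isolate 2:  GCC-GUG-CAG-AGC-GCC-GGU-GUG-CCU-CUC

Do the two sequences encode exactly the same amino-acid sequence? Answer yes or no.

Codon 1: AUG Met / GCC Ala — nonsynonymous.
Codon 2: AAG Lys / GUG Val — nonsynonymous.
Codon 3: CAG Gln / CAG Gln — identical.
Codon 4: CCG Pro / AGC Ser — nonsynonymous.
Codon 5: GCU Ala / GCC Ala — synonymous.
Codon 6: GGU Gly / GGU Gly — identical.
Codon 7: GUA Val / GUG Val — synonymous.
Codon 8: CCA Pro / CCU Pro — synonymous.
Codon 9: CUC Leu / CUC Leu — identical.
Nonsynonymous differences: 3 → different protein.

no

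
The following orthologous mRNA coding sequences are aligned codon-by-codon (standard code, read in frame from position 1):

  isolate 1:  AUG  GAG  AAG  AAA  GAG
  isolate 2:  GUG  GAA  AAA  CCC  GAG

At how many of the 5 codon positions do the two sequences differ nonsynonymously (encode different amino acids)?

2

Codon 1: AUG Met / GUG Val — nonsynonymous.
Codon 2: GAG Glu / GAA Glu — synonymous.
Codon 3: AAG Lys / AAA Lys — synonymous.
Codon 4: AAA Lys / CCC Pro — nonsynonymous.
Codon 5: GAG Glu / GAG Glu — identical.
Nonsynonymous differences: 2.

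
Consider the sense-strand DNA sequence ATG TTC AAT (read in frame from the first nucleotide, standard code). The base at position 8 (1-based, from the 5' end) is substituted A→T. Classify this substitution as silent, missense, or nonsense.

missense

Position 8 falls in codon 3: AAT → Asn.
After the substitution the codon is ATT → Ile.
Asn ≠ Ile, so this is a missense mutation.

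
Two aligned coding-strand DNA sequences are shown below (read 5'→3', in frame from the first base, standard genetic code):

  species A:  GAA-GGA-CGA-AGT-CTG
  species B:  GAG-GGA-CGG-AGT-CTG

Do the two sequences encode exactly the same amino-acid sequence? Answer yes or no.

Codon 1: GAA Glu / GAG Glu — synonymous.
Codon 2: GGA Gly / GGA Gly — identical.
Codon 3: CGA Arg / CGG Arg — synonymous.
Codon 4: AGT Ser / AGT Ser — identical.
Codon 5: CTG Leu / CTG Leu — identical.
Nonsynonymous differences: 0 → same protein.

yes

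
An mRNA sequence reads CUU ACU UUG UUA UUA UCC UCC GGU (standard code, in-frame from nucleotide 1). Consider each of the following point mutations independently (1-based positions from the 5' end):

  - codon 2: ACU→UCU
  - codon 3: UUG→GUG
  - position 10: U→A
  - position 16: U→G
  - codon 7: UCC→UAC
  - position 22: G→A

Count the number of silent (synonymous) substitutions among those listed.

0

Codon 2: ACU (Thr) → UCU (Ser) — missense.
Codon 3: UUG (Leu) → GUG (Val) — missense.
Codon 4: UUA (Leu) → AUA (Ile) — missense.
Codon 6: UCC (Ser) → GCC (Ala) — missense.
Codon 7: UCC (Ser) → UAC (Tyr) — missense.
Codon 8: GGU (Gly) → AGU (Ser) — missense.
Synonymous: 0 of 6.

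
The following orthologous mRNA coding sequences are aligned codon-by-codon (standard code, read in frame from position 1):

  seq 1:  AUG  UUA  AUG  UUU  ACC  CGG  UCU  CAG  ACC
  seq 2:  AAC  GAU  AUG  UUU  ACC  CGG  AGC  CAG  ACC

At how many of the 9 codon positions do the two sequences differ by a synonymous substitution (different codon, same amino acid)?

1

Codon 1: AUG Met / AAC Asn — nonsynonymous.
Codon 2: UUA Leu / GAU Asp — nonsynonymous.
Codon 3: AUG Met / AUG Met — identical.
Codon 4: UUU Phe / UUU Phe — identical.
Codon 5: ACC Thr / ACC Thr — identical.
Codon 6: CGG Arg / CGG Arg — identical.
Codon 7: UCU Ser / AGC Ser — synonymous.
Codon 8: CAG Gln / CAG Gln — identical.
Codon 9: ACC Thr / ACC Thr — identical.
Synonymous differences: 1.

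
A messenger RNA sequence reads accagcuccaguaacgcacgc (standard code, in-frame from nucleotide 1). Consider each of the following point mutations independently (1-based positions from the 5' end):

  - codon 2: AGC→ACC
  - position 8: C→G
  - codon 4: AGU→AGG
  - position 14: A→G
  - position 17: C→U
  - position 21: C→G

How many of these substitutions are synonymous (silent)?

Codon 2: AGC (Ser) → ACC (Thr) — missense.
Codon 3: UCC (Ser) → UGC (Cys) — missense.
Codon 4: AGU (Ser) → AGG (Arg) — missense.
Codon 5: AAC (Asn) → AGC (Ser) — missense.
Codon 6: GCA (Ala) → GUA (Val) — missense.
Codon 7: CGC (Arg) → CGG (Arg) — synonymous.
Synonymous: 1 of 6.

1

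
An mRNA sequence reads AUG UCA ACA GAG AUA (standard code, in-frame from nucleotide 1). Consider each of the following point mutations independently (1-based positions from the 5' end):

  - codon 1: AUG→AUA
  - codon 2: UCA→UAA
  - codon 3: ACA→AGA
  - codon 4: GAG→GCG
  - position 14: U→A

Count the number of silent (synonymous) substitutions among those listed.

0

Codon 1: AUG (Met) → AUA (Ile) — missense.
Codon 2: UCA (Ser) → UAA (Stop) — nonsense.
Codon 3: ACA (Thr) → AGA (Arg) — missense.
Codon 4: GAG (Glu) → GCG (Ala) — missense.
Codon 5: AUA (Ile) → AAA (Lys) — missense.
Synonymous: 0 of 5.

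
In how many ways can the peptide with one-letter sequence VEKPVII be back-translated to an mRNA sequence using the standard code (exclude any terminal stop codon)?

Val: 4 codons.
Glu: 2 codons.
Lys: 2 codons.
Pro: 4 codons.
Val: 4 codons.
Ile: 3 codons.
Ile: 3 codons.
4 × 2 × 2 × 4 × 4 × 3 × 3 = 2304.

2304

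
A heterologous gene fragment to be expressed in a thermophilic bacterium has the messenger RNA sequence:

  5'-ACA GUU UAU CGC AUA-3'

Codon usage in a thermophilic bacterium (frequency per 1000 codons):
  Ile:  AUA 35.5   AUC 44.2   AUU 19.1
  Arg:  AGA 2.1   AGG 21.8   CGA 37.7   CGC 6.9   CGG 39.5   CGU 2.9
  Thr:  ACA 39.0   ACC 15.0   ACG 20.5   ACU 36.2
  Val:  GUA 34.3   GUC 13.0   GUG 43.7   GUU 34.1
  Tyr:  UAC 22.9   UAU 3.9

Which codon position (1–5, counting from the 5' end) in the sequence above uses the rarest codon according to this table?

3

Codon 1 ACA (Thr): 39.0 per 1000.
Codon 2 GUU (Val): 34.1 per 1000.
Codon 3 UAU (Tyr): 3.9 per 1000.
Codon 4 CGC (Arg): 6.9 per 1000.
Codon 5 AUA (Ile): 35.5 per 1000.
Lowest frequency is 3.9 at codon 3.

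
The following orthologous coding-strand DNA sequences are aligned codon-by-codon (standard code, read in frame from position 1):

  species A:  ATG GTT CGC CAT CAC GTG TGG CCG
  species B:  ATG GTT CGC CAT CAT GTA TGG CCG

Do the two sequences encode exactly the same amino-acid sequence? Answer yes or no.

Codon 1: ATG Met / ATG Met — identical.
Codon 2: GTT Val / GTT Val — identical.
Codon 3: CGC Arg / CGC Arg — identical.
Codon 4: CAT His / CAT His — identical.
Codon 5: CAC His / CAT His — synonymous.
Codon 6: GTG Val / GTA Val — synonymous.
Codon 7: TGG Trp / TGG Trp — identical.
Codon 8: CCG Pro / CCG Pro — identical.
Nonsynonymous differences: 0 → same protein.

yes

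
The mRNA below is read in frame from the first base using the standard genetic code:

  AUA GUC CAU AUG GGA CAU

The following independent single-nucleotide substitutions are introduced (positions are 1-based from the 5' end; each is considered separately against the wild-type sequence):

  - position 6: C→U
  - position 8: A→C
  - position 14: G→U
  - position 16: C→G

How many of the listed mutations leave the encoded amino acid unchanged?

1

Codon 2: GUC (Val) → GUU (Val) — synonymous.
Codon 3: CAU (His) → CCU (Pro) — missense.
Codon 5: GGA (Gly) → GUA (Val) — missense.
Codon 6: CAU (His) → GAU (Asp) — missense.
Synonymous: 1 of 4.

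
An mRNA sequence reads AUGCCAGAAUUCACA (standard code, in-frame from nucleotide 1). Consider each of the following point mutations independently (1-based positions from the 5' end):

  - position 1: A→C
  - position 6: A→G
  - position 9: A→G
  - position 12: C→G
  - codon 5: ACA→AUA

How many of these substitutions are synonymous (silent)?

Codon 1: AUG (Met) → CUG (Leu) — missense.
Codon 2: CCA (Pro) → CCG (Pro) — synonymous.
Codon 3: GAA (Glu) → GAG (Glu) — synonymous.
Codon 4: UUC (Phe) → UUG (Leu) — missense.
Codon 5: ACA (Thr) → AUA (Ile) — missense.
Synonymous: 2 of 5.

2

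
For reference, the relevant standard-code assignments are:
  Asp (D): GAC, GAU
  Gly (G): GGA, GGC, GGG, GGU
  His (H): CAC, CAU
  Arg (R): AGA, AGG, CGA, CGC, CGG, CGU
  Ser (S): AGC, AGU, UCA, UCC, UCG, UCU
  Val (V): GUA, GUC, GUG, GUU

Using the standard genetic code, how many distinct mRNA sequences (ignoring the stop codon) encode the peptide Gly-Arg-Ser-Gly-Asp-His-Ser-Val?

Gly: 4 codons.
Arg: 6 codons.
Ser: 6 codons.
Gly: 4 codons.
Asp: 2 codons.
His: 2 codons.
Ser: 6 codons.
Val: 4 codons.
4 × 6 × 6 × 4 × 2 × 2 × 6 × 4 = 55296.

55296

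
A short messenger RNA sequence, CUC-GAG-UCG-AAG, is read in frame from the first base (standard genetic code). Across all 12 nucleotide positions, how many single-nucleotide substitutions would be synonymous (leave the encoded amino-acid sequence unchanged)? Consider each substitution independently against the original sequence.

8

Codon 1 (CUC, Leu): 3 synonymous substitutions.
Codon 2 (GAG, Glu): 1 synonymous substitution.
Codon 3 (UCG, Ser): 3 synonymous substitutions.
Codon 4 (AAG, Lys): 1 synonymous substitution.
Total: 3 + 1 + 3 + 1 = 8.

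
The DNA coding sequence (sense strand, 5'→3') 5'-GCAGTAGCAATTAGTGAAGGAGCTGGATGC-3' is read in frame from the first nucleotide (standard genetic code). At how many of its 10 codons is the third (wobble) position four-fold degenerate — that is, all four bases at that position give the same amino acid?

Codon 1 GCA (Ala): third position 4-fold.
Codon 2 GTA (Val): third position 4-fold.
Codon 3 GCA (Ala): third position 4-fold.
Codon 4 ATT (Ile): third position 3-fold.
Codon 5 AGT (Ser): third position 2-fold.
Codon 6 GAA (Glu): third position 2-fold.
Codon 7 GGA (Gly): third position 4-fold.
Codon 8 GCT (Ala): third position 4-fold.
Codon 9 GGA (Gly): third position 4-fold.
Codon 10 TGC (Cys): third position 2-fold.
Four-fold degenerate third positions: 6.

6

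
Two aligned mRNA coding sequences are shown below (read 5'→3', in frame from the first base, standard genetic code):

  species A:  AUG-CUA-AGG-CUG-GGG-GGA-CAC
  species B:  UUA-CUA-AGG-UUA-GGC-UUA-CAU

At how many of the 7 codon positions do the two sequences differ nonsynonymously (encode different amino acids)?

Codon 1: AUG Met / UUA Leu — nonsynonymous.
Codon 2: CUA Leu / CUA Leu — identical.
Codon 3: AGG Arg / AGG Arg — identical.
Codon 4: CUG Leu / UUA Leu — synonymous.
Codon 5: GGG Gly / GGC Gly — synonymous.
Codon 6: GGA Gly / UUA Leu — nonsynonymous.
Codon 7: CAC His / CAU His — synonymous.
Nonsynonymous differences: 2.

2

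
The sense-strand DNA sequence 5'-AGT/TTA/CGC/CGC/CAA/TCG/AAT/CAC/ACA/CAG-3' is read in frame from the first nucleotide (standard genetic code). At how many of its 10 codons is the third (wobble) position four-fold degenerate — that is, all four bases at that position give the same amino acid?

4

Codon 1 AGT (Ser): third position 2-fold.
Codon 2 TTA (Leu): third position 2-fold.
Codon 3 CGC (Arg): third position 4-fold.
Codon 4 CGC (Arg): third position 4-fold.
Codon 5 CAA (Gln): third position 2-fold.
Codon 6 TCG (Ser): third position 4-fold.
Codon 7 AAT (Asn): third position 2-fold.
Codon 8 CAC (His): third position 2-fold.
Codon 9 ACA (Thr): third position 4-fold.
Codon 10 CAG (Gln): third position 2-fold.
Four-fold degenerate third positions: 4.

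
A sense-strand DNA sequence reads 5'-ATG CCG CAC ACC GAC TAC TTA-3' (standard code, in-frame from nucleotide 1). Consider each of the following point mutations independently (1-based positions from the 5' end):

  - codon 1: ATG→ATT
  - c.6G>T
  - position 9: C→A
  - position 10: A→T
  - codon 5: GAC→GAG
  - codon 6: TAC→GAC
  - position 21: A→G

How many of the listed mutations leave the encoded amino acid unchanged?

2

Codon 1: ATG (Met) → ATT (Ile) — missense.
Codon 2: CCG (Pro) → CCT (Pro) — synonymous.
Codon 3: CAC (His) → CAA (Gln) — missense.
Codon 4: ACC (Thr) → TCC (Ser) — missense.
Codon 5: GAC (Asp) → GAG (Glu) — missense.
Codon 6: TAC (Tyr) → GAC (Asp) — missense.
Codon 7: TTA (Leu) → TTG (Leu) — synonymous.
Synonymous: 2 of 7.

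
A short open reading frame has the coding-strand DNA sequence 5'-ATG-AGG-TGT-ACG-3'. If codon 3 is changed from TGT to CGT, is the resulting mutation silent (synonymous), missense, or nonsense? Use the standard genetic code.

missense

Position 7 falls in codon 3: TGT → Cys.
After the substitution the codon is CGT → Arg.
Cys ≠ Arg, so this is a missense mutation.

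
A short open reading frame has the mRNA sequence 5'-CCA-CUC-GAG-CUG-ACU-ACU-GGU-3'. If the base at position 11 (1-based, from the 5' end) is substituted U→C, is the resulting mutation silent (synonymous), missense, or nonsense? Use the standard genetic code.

Position 11 falls in codon 4: CUG → Leu.
After the substitution the codon is CCG → Pro.
Leu ≠ Pro, so this is a missense mutation.

missense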